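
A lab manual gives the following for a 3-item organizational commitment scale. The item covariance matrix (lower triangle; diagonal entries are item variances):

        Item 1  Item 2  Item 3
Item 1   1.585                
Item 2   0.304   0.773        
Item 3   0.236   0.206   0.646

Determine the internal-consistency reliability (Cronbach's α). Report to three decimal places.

α = 0.498

sum of item variances = 1.585 + 0.773 + 0.646 = 3.004
Sum of off-diagonal covariances = 0.746
σ²_T = 3.004 + 2 × 0.746 = 4.496
α = (k/(k−1))·(1 − sum of item variances/σ²_T) = (3/2)·(1 − 3.004/4.496) = 0.498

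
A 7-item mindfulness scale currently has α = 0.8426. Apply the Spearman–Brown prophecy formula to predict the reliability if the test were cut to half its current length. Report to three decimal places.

predicted reliability = 0.728

Length factor m = 1/2
α' = m·α / (1 − (1−m)·α)
   = 1/2 × 0.8426 / (1 − (1 − 1/2) × 0.8426)
   = 0.4213 / 0.5787 = 0.728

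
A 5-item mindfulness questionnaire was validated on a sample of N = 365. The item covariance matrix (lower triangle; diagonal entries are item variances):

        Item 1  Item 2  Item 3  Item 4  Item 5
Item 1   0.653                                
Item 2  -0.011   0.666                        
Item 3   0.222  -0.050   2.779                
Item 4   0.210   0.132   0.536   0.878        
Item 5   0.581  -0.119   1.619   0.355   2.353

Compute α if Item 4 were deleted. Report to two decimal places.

α = 0.55

Remaining items: Item 1, Item 2, Item 3, Item 5 (k = 4).
Σσ²ᵢ = 0.653 + 0.666 + 2.779 + 2.353 = 6.451
total variance = 6.451 + 2 × 2.242 = 10.935
α (item deleted) = (4/3)·(1 − 6.451/10.935) = 0.55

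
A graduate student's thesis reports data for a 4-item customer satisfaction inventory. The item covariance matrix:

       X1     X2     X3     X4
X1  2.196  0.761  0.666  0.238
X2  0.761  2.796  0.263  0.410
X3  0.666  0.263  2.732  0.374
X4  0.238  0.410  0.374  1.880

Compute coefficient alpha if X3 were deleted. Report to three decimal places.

Remaining items: X1, X2, X4 (k = 3).
ΣVar(i) = 2.196 + 2.796 + 1.880 = 6.872
Var(T) = 6.872 + 2 × 1.409 = 9.690
α (item deleted) = (3/2)·(1 − 6.872/9.690) = 0.436

coefficient alpha = 0.436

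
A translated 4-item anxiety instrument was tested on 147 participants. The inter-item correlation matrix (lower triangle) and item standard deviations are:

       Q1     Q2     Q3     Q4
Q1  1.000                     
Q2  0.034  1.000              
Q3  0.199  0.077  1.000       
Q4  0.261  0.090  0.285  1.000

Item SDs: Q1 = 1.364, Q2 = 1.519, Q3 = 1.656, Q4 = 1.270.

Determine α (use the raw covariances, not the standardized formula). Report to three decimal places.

Σσ²ᵢ = 1.364² + 1.519² + 1.656² + 1.270² = 8.5231
Covariances σ_ij = r_ij · s_i · s_j:
  σ(Q1,Q2) = 0.034 × 1.364 × 1.519 = 0.0704
  σ(Q1,Q3) = 0.199 × 1.364 × 1.656 = 0.4495
  σ(Q1,Q4) = 0.261 × 1.364 × 1.270 = 0.4521
  σ(Q2,Q3) = 0.077 × 1.519 × 1.656 = 0.1937
  σ(Q2,Q4) = 0.090 × 1.519 × 1.270 = 0.1736
  σ(Q3,Q4) = 0.285 × 1.656 × 1.270 = 0.5994
σ²_T = Σσ²ᵢ + 2·Σσ_ij = 8.5231 + 2 × 1.9387 = 12.4005
α = (4/3)·(1 − 8.5231/12.4005) = 0.417

α = 0.417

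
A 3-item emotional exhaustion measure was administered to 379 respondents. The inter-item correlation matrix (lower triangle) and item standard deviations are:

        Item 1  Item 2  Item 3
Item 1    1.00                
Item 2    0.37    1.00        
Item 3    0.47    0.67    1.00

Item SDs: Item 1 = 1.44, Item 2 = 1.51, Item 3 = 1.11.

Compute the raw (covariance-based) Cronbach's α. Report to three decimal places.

Σσ²ᵢ = 1.44² + 1.51² + 1.11² = 5.5858
Covariances σ_ij = r_ij · s_i · s_j:
  σ(Item 1,Item 2) = 0.37 × 1.44 × 1.51 = 0.8045
  σ(Item 1,Item 3) = 0.47 × 1.44 × 1.11 = 0.7512
  σ(Item 2,Item 3) = 0.67 × 1.51 × 1.11 = 1.1230
σ²_T = Σσ²ᵢ + 2·Σσ_ij = 5.5858 + 2 × 2.6787 = 10.9432
α = (3/2)·(1 − 5.5858/10.9432) = 0.734

α = 0.734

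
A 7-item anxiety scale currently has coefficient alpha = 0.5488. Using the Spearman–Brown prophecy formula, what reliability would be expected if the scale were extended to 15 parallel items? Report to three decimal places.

predicted reliability = 0.723

Length factor m = 15/7 = 2.1429
α' = m·α / (1 + (m−1)·α)
   = 15/7 × 0.5488 / (1 + (15/7 − 1) × 0.5488)
   = 1.1760 / 1.6272 = 0.723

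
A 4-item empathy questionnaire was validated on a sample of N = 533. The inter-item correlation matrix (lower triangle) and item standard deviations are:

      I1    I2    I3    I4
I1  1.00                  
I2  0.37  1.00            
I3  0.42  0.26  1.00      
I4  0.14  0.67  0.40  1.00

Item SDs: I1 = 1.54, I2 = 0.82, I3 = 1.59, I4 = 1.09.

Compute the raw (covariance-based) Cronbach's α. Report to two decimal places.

Cronbach's α = 0.66

Σσ²ᵢ = 1.54² + 0.82² + 1.59² + 1.09² = 6.7602
Covariances σ_ij = r_ij · s_i · s_j:
  σ(I1,I2) = 0.37 × 1.54 × 0.82 = 0.4672
  σ(I1,I3) = 0.42 × 1.54 × 1.59 = 1.0284
  σ(I1,I4) = 0.14 × 1.54 × 1.09 = 0.2350
  σ(I2,I3) = 0.26 × 0.82 × 1.59 = 0.3390
  σ(I2,I4) = 0.67 × 0.82 × 1.09 = 0.5988
  σ(I3,I4) = 0.40 × 1.59 × 1.09 = 0.6932
σ²_T = Σσ²ᵢ + 2·Σσ_ij = 6.7602 + 2 × 3.3616 = 13.4834
α = (4/3)·(1 − 6.7602/13.4834) = 0.66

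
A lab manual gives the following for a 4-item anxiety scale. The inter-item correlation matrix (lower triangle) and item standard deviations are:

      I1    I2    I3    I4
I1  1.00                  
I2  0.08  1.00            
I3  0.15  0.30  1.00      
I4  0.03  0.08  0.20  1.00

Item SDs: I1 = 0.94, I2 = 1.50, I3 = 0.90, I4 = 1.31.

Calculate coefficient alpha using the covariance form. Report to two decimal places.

α = 0.37

Σσ²ᵢ = 0.94² + 1.50² + 0.90² + 1.31² = 5.6597
Covariances σ_ij = r_ij · s_i · s_j:
  σ(I1,I2) = 0.08 × 0.94 × 1.50 = 0.1128
  σ(I1,I3) = 0.15 × 0.94 × 0.90 = 0.1269
  σ(I1,I4) = 0.03 × 0.94 × 1.31 = 0.0369
  σ(I2,I3) = 0.30 × 1.50 × 0.90 = 0.4050
  σ(I2,I4) = 0.08 × 1.50 × 1.31 = 0.1572
  σ(I3,I4) = 0.20 × 0.90 × 1.31 = 0.2358
σ²_T = Σσ²ᵢ + 2·Σσ_ij = 5.6597 + 2 × 1.0746 = 7.8089
α = (4/3)·(1 − 5.6597/7.8089) = 0.37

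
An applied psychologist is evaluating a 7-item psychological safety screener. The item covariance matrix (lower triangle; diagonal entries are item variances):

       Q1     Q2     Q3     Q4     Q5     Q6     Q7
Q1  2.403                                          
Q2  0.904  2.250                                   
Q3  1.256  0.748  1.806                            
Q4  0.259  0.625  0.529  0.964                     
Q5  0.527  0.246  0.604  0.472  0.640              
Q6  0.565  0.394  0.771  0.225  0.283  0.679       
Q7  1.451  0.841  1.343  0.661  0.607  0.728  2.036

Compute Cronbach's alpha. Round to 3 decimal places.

sum of item variances = 2.403 + 2.250 + 1.806 + 0.964 + 0.640 + 0.679 + 2.036 = 10.778
Σ_{i<j} σ_ij = 14.039
Var(T) = 10.778 + 2 × 14.039 = 38.856
α = (k/(k−1))·(1 − sum of item variances/Var(T)) = (7/6)·(1 − 10.778/38.856) = 0.843

α = 0.843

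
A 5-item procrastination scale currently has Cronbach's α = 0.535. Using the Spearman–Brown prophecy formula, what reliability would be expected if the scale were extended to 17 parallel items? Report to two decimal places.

predicted reliability = 0.80

Length factor m = 17/5 = 3.4000
α' = m·α / (1 + (m−1)·α)
   = 17/5 × 0.535 / (1 + (17/5 − 1) × 0.535)
   = 1.8190 / 2.2840 = 0.80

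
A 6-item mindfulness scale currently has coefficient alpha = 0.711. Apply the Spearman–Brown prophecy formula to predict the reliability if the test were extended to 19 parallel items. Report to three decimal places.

predicted reliability = 0.886

Length factor m = 19/6 = 3.1667
α' = m·α / (1 + (m−1)·α)
   = 19/6 × 0.711 / (1 + (19/6 − 1) × 0.711)
   = 2.2515 / 2.5405 = 0.886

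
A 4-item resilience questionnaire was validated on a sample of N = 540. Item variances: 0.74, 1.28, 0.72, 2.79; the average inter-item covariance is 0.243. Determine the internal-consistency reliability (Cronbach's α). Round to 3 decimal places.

Σσ²ᵢ = 0.74 + 1.28 + 0.72 + 2.79 = 5.53
Sum of the 6 distinct covariances = 6 × 0.243 = 1.458
Var(T) = Σσ²ᵢ + 2·Σcov = 5.53 + 2 × 1.458 = 8.446
α = (4/3)·(1 − 5.53/8.446) = 0.460

Cronbach's α = 0.460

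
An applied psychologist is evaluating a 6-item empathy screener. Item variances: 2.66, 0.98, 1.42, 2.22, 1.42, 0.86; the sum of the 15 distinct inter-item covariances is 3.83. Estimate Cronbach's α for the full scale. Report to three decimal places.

sum of item variances = 2.66 + 0.98 + 1.42 + 2.22 + 1.42 + 0.86 = 9.56
Sum of distinct covariances = 3.83
σ²_total = sum of item variances + 2·Σcov = 9.56 + 2 × 3.83 = 17.22
α = (6/5)·(1 − 9.56/17.22) = 0.534

Cronbach's α = 0.534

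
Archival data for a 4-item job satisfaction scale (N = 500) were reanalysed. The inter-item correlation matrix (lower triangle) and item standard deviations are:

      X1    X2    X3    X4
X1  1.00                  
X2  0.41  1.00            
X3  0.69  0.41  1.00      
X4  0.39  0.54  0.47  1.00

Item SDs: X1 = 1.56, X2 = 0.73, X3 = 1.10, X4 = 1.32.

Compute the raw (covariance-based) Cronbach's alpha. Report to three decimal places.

Σσ²ᵢ = 1.56² + 0.73² + 1.10² + 1.32² = 5.9189
Covariances σ_ij = r_ij · s_i · s_j:
  σ(X1,X2) = 0.41 × 1.56 × 0.73 = 0.4669
  σ(X1,X3) = 0.69 × 1.56 × 1.10 = 1.1840
  σ(X1,X4) = 0.39 × 1.56 × 1.32 = 0.8031
  σ(X2,X3) = 0.41 × 0.73 × 1.10 = 0.3292
  σ(X2,X4) = 0.54 × 0.73 × 1.32 = 0.5203
  σ(X3,X4) = 0.47 × 1.10 × 1.32 = 0.6824
σ²_T = Σσ²ᵢ + 2·Σσ_ij = 5.9189 + 2 × 3.9859 = 13.8907
α = (4/3)·(1 − 5.9189/13.8907) = 0.765

α = 0.765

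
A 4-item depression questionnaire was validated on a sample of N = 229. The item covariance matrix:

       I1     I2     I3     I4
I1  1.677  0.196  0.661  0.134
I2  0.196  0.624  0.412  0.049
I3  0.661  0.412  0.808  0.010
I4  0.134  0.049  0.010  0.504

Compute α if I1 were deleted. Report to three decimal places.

Remaining items: I2, I3, I4 (k = 3).
sum of item variances = 0.624 + 0.808 + 0.504 = 1.936
σ²_total = 1.936 + 2 × 0.471 = 2.878
α (item deleted) = (3/2)·(1 − 1.936/2.878) = 0.491

α = 0.491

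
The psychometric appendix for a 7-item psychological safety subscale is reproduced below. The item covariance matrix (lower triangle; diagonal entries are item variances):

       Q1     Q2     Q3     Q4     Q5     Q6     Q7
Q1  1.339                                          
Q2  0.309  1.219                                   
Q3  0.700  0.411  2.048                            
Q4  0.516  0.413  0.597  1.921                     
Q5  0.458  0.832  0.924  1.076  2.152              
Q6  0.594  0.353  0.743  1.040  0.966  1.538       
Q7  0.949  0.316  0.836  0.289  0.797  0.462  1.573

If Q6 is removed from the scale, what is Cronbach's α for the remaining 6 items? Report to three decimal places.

α = 0.777

Remaining items: Q1, Q2, Q3, Q4, Q5, Q7 (k = 6).
Σσᵢ² = 1.339 + 1.219 + 2.048 + 1.921 + 2.152 + 1.573 = 10.252
σ²_T = 10.252 + 2 × 9.423 = 29.098
α (item deleted) = (6/5)·(1 − 10.252/29.098) = 0.777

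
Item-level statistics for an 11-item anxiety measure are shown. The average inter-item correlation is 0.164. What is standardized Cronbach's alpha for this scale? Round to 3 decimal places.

α = 0.683

Standardized α = k·r̄ / (1 + (k−1)·r̄) = 11 × 0.164 / (1 + 10 × 0.164)
  = 1.8040 / 2.6400 = 0.683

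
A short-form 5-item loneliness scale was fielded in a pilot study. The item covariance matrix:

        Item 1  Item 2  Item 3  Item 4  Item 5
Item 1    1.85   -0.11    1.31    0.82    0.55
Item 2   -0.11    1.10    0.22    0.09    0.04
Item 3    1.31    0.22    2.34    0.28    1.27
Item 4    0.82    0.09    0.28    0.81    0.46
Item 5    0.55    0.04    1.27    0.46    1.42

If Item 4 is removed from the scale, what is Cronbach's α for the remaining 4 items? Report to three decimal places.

Remaining items: Item 1, Item 2, Item 3, Item 5 (k = 4).
sum of item variances = 1.85 + 1.10 + 2.34 + 1.42 = 6.71
σ²_T = 6.71 + 2 × 3.28 = 13.27
α (item deleted) = (4/3)·(1 − 6.71/13.27) = 0.659

α = 0.659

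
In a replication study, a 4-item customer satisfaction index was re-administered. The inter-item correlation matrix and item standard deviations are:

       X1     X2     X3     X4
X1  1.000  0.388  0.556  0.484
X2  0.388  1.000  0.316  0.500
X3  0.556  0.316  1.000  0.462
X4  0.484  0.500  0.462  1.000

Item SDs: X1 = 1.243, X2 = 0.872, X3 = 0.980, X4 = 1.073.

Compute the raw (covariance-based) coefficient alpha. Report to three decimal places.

α = 0.764

Σσ²ᵢ = 1.243² + 0.872² + 0.980² + 1.073² = 4.4172
Covariances σ_ij = r_ij · s_i · s_j:
  σ(X1,X2) = 0.388 × 1.243 × 0.872 = 0.4206
  σ(X1,X3) = 0.556 × 1.243 × 0.980 = 0.6773
  σ(X1,X4) = 0.484 × 1.243 × 1.073 = 0.6455
  σ(X2,X3) = 0.316 × 0.872 × 0.980 = 0.2700
  σ(X2,X4) = 0.500 × 0.872 × 1.073 = 0.4678
  σ(X3,X4) = 0.462 × 0.980 × 1.073 = 0.4858
σ²_T = Σσ²ᵢ + 2·Σσ_ij = 4.4172 + 2 × 2.9670 = 10.3512
α = (4/3)·(1 − 4.4172/10.3512) = 0.764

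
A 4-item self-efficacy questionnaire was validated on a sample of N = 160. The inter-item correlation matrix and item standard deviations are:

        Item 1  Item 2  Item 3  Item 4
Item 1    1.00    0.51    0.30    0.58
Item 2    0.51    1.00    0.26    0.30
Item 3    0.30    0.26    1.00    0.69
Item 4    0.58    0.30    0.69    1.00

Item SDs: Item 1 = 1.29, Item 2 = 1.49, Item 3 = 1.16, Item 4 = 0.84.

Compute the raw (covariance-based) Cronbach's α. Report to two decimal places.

α = 0.73

Σσ²ᵢ = 1.29² + 1.49² + 1.16² + 0.84² = 5.9354
Covariances σ_ij = r_ij · s_i · s_j:
  σ(Item 1,Item 2) = 0.51 × 1.29 × 1.49 = 0.9803
  σ(Item 1,Item 3) = 0.30 × 1.29 × 1.16 = 0.4489
  σ(Item 1,Item 4) = 0.58 × 1.29 × 0.84 = 0.6285
  σ(Item 2,Item 3) = 0.26 × 1.49 × 1.16 = 0.4494
  σ(Item 2,Item 4) = 0.30 × 1.49 × 0.84 = 0.3755
  σ(Item 3,Item 4) = 0.69 × 1.16 × 0.84 = 0.6723
σ²_T = Σσ²ᵢ + 2·Σσ_ij = 5.9354 + 2 × 3.5549 = 13.0452
α = (4/3)·(1 − 5.9354/13.0452) = 0.73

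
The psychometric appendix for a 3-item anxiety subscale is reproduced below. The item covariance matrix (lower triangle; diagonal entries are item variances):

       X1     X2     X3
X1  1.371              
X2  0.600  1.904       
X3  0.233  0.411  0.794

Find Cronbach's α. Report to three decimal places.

Σσᵢ² = 1.371 + 1.904 + 0.794 = 4.069
Σ_{i<j} σ_ij = 1.244
Var(T) = 4.069 + 2 × 1.244 = 6.557
α = (k/(k−1))·(1 − Σσᵢ²/Var(T)) = (3/2)·(1 − 4.069/6.557) = 0.569

Cronbach's α = 0.569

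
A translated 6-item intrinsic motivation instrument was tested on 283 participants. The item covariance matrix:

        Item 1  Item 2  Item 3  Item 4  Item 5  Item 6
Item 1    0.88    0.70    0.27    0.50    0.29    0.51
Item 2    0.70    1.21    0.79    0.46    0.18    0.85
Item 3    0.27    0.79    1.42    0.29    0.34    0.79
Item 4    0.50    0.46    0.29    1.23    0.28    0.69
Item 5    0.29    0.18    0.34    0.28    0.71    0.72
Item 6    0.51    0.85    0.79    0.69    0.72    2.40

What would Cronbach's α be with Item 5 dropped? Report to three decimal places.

Remaining items: Item 1, Item 2, Item 3, Item 4, Item 6 (k = 5).
sum of item variances = 0.88 + 1.21 + 1.42 + 1.23 + 2.40 = 7.14
Var(T) = 7.14 + 2 × 5.85 = 18.84
α (item deleted) = (5/4)·(1 − 7.14/18.84) = 0.776

α = 0.776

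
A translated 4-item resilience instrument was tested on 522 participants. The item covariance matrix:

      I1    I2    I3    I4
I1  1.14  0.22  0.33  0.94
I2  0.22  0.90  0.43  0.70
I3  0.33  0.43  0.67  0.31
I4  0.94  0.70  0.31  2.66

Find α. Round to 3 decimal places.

ΣVar(i) = 1.14 + 0.90 + 0.67 + 2.66 = 5.37
Sum of off-diagonal covariances = 2.93
σ²_total = 5.37 + 2 × 2.93 = 11.23
α = (k/(k−1))·(1 − ΣVar(i)/σ²_total) = (4/3)·(1 − 5.37/11.23) = 0.696

α = 0.696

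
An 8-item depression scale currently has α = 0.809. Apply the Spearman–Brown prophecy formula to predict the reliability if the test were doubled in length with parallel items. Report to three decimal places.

Length factor m = 2
α' = m·α / (1 + (m−1)·α)
   = 2 × 0.809 / (1 + (2 − 1) × 0.809)
   = 1.6180 / 1.8090 = 0.894

predicted reliability = 0.894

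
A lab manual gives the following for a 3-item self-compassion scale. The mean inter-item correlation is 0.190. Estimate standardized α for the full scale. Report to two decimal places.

Standardized α = k·r̄ / (1 + (k−1)·r̄) = 3 × 0.190 / (1 + 2 × 0.190)
  = 0.5700 / 1.3800 = 0.41

α = 0.41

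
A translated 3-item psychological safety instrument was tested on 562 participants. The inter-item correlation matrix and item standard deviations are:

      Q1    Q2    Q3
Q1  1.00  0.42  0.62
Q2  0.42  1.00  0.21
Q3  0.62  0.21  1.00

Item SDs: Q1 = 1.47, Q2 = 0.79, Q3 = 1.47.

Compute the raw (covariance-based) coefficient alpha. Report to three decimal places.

Σσ²ᵢ = 1.47² + 0.79² + 1.47² = 4.9459
Covariances σ_ij = r_ij · s_i · s_j:
  σ(Q1,Q2) = 0.42 × 1.47 × 0.79 = 0.4877
  σ(Q1,Q3) = 0.62 × 1.47 × 1.47 = 1.3398
  σ(Q2,Q3) = 0.21 × 0.79 × 1.47 = 0.2439
σ²_T = Σσ²ᵢ + 2·Σσ_ij = 4.9459 + 2 × 2.0714 = 9.0887
α = (3/2)·(1 − 4.9459/9.0887) = 0.684

α = 0.684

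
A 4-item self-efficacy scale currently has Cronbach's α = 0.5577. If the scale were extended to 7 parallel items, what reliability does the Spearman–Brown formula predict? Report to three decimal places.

predicted reliability = 0.688

Length factor m = 7/4 = 1.7500
α' = m·α / (1 + (m−1)·α)
   = 7/4 × 0.5577 / (1 + (7/4 − 1) × 0.5577)
   = 0.9760 / 1.4183 = 0.688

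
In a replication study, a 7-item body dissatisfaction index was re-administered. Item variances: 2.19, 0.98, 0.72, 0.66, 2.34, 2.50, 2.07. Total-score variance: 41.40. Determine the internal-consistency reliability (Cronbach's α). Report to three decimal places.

Σσ²ᵢ = 2.19 + 0.98 + 0.72 + 0.66 + 2.34 + 2.50 + 2.07 = 11.46
α = (k/(k−1))·(1 − Σσ²ᵢ/σ²_total) = (7/6)·(1 − 11.46/41.40) = 0.844

α = 0.844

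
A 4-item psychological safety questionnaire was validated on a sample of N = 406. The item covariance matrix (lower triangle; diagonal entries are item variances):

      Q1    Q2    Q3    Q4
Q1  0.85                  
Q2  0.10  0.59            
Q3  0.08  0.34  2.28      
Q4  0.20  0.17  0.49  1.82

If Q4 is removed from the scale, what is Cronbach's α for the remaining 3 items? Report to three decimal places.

Remaining items: Q1, Q2, Q3 (k = 3).
Σσᵢ² = 0.85 + 0.59 + 2.28 = 3.72
σ²_T = 3.72 + 2 × 0.52 = 4.76
α (item deleted) = (3/2)·(1 − 3.72/4.76) = 0.328

α = 0.328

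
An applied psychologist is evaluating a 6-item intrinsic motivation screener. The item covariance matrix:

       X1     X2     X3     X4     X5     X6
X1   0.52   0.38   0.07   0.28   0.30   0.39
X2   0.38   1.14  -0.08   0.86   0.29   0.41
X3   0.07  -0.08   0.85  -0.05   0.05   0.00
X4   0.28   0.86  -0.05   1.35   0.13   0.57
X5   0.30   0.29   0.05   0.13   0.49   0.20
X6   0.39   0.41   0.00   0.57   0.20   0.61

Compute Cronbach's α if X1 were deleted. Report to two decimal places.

Remaining items: X2, X3, X4, X5, X6 (k = 5).
Σσᵢ² = 1.14 + 0.85 + 1.35 + 0.49 + 0.61 = 4.44
Var(T) = 4.44 + 2 × 2.38 = 9.20
α (item deleted) = (5/4)·(1 − 4.44/9.20) = 0.65

Cronbach's α = 0.65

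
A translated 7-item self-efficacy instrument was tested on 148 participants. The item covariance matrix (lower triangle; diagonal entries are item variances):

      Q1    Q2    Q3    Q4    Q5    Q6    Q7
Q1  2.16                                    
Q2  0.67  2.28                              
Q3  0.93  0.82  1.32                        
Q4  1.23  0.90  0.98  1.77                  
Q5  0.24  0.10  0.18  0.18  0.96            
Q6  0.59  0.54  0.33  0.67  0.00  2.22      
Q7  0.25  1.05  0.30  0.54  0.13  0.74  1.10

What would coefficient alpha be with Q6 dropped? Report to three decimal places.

Remaining items: Q1, Q2, Q3, Q4, Q5, Q7 (k = 6).
sum of item variances = 2.16 + 2.28 + 1.32 + 1.77 + 0.96 + 1.10 = 9.59
total variance = 9.59 + 2 × 8.50 = 26.59
α (item deleted) = (6/5)·(1 − 9.59/26.59) = 0.767

coefficient alpha = 0.767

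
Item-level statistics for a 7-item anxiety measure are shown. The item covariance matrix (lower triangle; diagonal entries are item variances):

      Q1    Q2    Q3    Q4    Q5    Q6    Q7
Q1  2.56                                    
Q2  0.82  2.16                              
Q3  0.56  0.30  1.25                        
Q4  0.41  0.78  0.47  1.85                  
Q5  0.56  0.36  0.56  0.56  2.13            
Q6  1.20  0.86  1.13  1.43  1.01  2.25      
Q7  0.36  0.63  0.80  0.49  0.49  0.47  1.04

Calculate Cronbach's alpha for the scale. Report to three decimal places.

sum of item variances = 2.56 + 2.16 + 1.25 + 1.85 + 2.13 + 2.25 + 1.04 = 13.24
Sum of the distinct covariances = 14.25
Var(T) = 13.24 + 2 × 14.25 = 41.74
α = (k/(k−1))·(1 − sum of item variances/Var(T)) = (7/6)·(1 − 13.24/41.74) = 0.797

α = 0.797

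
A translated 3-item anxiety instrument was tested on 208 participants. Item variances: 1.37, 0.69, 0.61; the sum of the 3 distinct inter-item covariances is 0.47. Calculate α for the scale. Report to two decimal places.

α = 0.39

Σσᵢ² = 1.37 + 0.69 + 0.61 = 2.67
Sum of distinct covariances = 0.47
total variance = Σσᵢ² + 2·Σcov = 2.67 + 2 × 0.47 = 3.61
α = (3/2)·(1 − 2.67/3.61) = 0.39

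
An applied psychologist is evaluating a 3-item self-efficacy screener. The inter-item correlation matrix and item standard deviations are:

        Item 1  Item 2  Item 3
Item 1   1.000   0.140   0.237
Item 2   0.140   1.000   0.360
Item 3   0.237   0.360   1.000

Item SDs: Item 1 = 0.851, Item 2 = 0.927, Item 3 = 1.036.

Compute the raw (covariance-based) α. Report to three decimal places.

Σσ²ᵢ = 0.851² + 0.927² + 1.036² = 2.6568
Covariances σ_ij = r_ij · s_i · s_j:
  σ(Item 1,Item 2) = 0.140 × 0.851 × 0.927 = 0.1104
  σ(Item 1,Item 3) = 0.237 × 0.851 × 1.036 = 0.2089
  σ(Item 2,Item 3) = 0.360 × 0.927 × 1.036 = 0.3457
σ²_T = Σσ²ᵢ + 2·Σσ_ij = 2.6568 + 2 × 0.6650 = 3.9868
α = (3/2)·(1 − 2.6568/3.9868) = 0.500

α = 0.500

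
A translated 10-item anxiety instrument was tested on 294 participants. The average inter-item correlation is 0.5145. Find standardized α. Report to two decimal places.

Standardized α = k·r̄ / (1 + (k−1)·r̄) = 10 × 0.5145 / (1 + 9 × 0.5145)
  = 5.1450 / 5.6305 = 0.91

α = 0.91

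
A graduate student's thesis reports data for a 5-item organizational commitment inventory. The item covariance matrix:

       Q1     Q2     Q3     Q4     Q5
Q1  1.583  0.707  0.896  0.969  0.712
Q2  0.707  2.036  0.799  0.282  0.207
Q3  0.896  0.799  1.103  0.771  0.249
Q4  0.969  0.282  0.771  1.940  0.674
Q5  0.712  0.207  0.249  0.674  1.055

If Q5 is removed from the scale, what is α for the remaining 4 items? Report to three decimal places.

α = 0.761

Remaining items: Q1, Q2, Q3, Q4 (k = 4).
ΣVar(i) = 1.583 + 2.036 + 1.103 + 1.940 = 6.662
σ²_total = 6.662 + 2 × 4.424 = 15.510
α (item deleted) = (4/3)·(1 − 6.662/15.510) = 0.761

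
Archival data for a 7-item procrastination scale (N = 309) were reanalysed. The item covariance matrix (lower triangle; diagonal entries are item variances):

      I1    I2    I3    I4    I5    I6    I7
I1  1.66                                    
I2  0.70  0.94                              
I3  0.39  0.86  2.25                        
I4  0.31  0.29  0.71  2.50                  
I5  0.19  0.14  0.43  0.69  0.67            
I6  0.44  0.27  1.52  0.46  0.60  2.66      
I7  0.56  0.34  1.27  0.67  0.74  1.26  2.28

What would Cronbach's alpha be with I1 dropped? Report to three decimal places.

Remaining items: I2, I3, I4, I5, I6, I7 (k = 6).
Σσ²ᵢ = 0.94 + 2.25 + 2.50 + 0.67 + 2.66 + 2.28 = 11.30
σ²_T = 11.30 + 2 × 10.25 = 31.80
α (item deleted) = (6/5)·(1 − 11.30/31.80) = 0.774

α = 0.774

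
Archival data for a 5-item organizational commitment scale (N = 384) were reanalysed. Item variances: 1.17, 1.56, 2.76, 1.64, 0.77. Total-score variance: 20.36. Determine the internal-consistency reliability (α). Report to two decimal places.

Σσ²ᵢ = 1.17 + 1.56 + 2.76 + 1.64 + 0.77 = 7.90
α = (k/(k−1))·(1 − Σσ²ᵢ/σ²_total) = (5/4)·(1 − 7.90/20.36) = 0.76

α = 0.76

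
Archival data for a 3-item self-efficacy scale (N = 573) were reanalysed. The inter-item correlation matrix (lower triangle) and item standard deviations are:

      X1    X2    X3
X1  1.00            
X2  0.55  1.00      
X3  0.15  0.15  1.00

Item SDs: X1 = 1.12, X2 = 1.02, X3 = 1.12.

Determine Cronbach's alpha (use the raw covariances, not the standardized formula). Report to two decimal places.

Cronbach's alpha = 0.54

Σσ²ᵢ = 1.12² + 1.02² + 1.12² = 3.5492
Covariances σ_ij = r_ij · s_i · s_j:
  σ(X1,X2) = 0.55 × 1.12 × 1.02 = 0.6283
  σ(X1,X3) = 0.15 × 1.12 × 1.12 = 0.1882
  σ(X2,X3) = 0.15 × 1.02 × 1.12 = 0.1714
σ²_T = Σσ²ᵢ + 2·Σσ_ij = 3.5492 + 2 × 0.9879 = 5.5250
α = (3/2)·(1 − 3.5492/5.5250) = 0.54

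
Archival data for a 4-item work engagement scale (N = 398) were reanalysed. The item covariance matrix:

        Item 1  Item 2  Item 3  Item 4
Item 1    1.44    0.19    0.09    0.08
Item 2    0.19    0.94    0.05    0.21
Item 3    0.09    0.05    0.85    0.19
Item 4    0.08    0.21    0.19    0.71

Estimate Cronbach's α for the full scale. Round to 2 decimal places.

sum of item variances = 1.44 + 0.94 + 0.85 + 0.71 = 3.94
Σ_{i<j} σ_ij = 0.81
σ²_T = 3.94 + 2 × 0.81 = 5.56
α = (k/(k−1))·(1 − sum of item variances/σ²_T) = (4/3)·(1 − 3.94/5.56) = 0.39

α = 0.39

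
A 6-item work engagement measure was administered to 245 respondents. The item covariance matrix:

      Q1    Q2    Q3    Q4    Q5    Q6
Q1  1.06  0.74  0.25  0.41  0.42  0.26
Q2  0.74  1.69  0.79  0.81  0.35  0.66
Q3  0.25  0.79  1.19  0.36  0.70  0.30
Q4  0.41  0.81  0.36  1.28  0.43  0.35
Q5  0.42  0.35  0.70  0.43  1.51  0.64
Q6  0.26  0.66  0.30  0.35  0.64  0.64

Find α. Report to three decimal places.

α = 0.804

sum of item variances = 1.06 + 1.69 + 1.19 + 1.28 + 1.51 + 0.64 = 7.37
Σ_{i<j} σ_ij = 7.47
σ²_total = 7.37 + 2 × 7.47 = 22.31
α = (k/(k−1))·(1 − sum of item variances/σ²_total) = (6/5)·(1 − 7.37/22.31) = 0.804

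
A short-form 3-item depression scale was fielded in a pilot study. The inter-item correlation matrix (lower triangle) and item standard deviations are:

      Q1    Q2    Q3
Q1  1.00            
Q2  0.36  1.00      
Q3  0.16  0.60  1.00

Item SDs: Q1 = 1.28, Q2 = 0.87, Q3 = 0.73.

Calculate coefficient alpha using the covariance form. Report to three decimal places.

Σσ²ᵢ = 1.28² + 0.87² + 0.73² = 2.9282
Covariances σ_ij = r_ij · s_i · s_j:
  σ(Q1,Q2) = 0.36 × 1.28 × 0.87 = 0.4009
  σ(Q1,Q3) = 0.16 × 1.28 × 0.73 = 0.1495
  σ(Q2,Q3) = 0.60 × 0.87 × 0.73 = 0.3811
σ²_T = Σσ²ᵢ + 2·Σσ_ij = 2.9282 + 2 × 0.9315 = 4.7912
α = (3/2)·(1 − 2.9282/4.7912) = 0.583

α = 0.583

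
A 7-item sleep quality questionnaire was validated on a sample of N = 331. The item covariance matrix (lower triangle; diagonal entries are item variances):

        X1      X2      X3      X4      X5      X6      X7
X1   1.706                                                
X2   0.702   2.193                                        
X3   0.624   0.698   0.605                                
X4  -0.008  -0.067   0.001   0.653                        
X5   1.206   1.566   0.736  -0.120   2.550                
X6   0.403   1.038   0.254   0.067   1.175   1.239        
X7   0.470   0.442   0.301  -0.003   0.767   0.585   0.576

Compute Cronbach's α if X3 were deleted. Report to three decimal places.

Remaining items: X1, X2, X4, X5, X6, X7 (k = 6).
Σσᵢ² = 1.706 + 2.193 + 0.653 + 2.550 + 1.239 + 0.576 = 8.917
total variance = 8.917 + 2 × 8.223 = 25.363
α (item deleted) = (6/5)·(1 − 8.917/25.363) = 0.778

Cronbach's α = 0.778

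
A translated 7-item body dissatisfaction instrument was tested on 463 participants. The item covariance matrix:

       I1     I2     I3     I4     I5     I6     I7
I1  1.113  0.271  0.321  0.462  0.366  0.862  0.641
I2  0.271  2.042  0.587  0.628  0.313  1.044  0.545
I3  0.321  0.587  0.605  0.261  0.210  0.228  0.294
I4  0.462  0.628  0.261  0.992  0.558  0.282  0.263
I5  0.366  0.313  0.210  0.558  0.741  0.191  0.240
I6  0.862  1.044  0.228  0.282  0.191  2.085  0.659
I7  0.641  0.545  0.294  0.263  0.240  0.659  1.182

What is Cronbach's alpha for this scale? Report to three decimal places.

Cronbach's alpha = 0.791

Σσ²ᵢ = 1.113 + 2.042 + 0.605 + 0.992 + 0.741 + 2.085 + 1.182 = 8.760
Sum of the distinct covariances = 9.226
total variance = 8.760 + 2 × 9.226 = 27.212
α = (k/(k−1))·(1 − Σσ²ᵢ/total variance) = (7/6)·(1 − 8.760/27.212) = 0.791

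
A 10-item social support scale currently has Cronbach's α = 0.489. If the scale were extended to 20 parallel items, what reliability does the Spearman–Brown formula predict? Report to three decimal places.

Length factor m = 20/10 = 2.0000
α' = m·α / (1 + (m−1)·α)
   = 20/10 × 0.489 / (1 + (20/10 − 1) × 0.489)
   = 0.9780 / 1.4890 = 0.657

predicted reliability = 0.657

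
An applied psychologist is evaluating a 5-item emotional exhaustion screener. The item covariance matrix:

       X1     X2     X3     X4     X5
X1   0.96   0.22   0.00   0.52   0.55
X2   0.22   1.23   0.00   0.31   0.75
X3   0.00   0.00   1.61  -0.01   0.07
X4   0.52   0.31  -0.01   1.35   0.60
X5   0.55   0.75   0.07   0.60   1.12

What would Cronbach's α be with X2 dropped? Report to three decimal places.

Remaining items: X1, X3, X4, X5 (k = 4).
Σσ²ᵢ = 0.96 + 1.61 + 1.35 + 1.12 = 5.04
Var(T) = 5.04 + 2 × 1.73 = 8.50
α (item deleted) = (4/3)·(1 − 5.04/8.50) = 0.543

Cronbach's α = 0.543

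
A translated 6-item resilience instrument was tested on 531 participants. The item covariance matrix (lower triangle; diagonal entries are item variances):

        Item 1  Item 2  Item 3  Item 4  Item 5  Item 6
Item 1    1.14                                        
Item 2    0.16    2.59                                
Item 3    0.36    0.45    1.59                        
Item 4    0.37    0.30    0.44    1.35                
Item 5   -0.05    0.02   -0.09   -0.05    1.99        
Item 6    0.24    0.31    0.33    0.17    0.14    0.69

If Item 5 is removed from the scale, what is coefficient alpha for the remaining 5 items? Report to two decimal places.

Remaining items: Item 1, Item 2, Item 3, Item 4, Item 6 (k = 5).
Σσᵢ² = 1.14 + 2.59 + 1.59 + 1.35 + 0.69 = 7.36
σ²_total = 7.36 + 2 × 3.13 = 13.62
α (item deleted) = (5/4)·(1 − 7.36/13.62) = 0.57

coefficient alpha = 0.57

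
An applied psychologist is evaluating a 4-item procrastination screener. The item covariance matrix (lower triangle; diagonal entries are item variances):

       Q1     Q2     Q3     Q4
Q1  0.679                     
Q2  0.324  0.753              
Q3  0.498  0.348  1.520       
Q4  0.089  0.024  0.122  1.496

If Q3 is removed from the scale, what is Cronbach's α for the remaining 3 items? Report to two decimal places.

Remaining items: Q1, Q2, Q4 (k = 3).
ΣVar(i) = 0.679 + 0.753 + 1.496 = 2.928
σ²_total = 2.928 + 2 × 0.437 = 3.802
α (item deleted) = (3/2)·(1 − 2.928/3.802) = 0.34

Cronbach's α = 0.34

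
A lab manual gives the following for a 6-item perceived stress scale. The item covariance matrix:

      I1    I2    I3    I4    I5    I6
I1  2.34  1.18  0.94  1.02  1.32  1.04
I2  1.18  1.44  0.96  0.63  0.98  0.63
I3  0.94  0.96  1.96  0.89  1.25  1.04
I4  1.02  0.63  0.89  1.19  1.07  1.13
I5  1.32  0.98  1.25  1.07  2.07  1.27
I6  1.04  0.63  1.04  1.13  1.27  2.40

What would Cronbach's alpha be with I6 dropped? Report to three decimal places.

Remaining items: I1, I2, I3, I4, I5 (k = 5).
ΣVar(i) = 2.34 + 1.44 + 1.96 + 1.19 + 2.07 = 9.00
Var(T) = 9.00 + 2 × 10.24 = 29.48
α (item deleted) = (5/4)·(1 − 9.00/29.48) = 0.868

α = 0.868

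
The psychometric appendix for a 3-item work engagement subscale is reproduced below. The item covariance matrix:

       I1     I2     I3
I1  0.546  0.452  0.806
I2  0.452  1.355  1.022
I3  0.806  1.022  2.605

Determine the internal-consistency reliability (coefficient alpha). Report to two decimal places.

α = 0.75

ΣVar(i) = 0.546 + 1.355 + 2.605 = 4.506
Σ_{i<j} σ_ij = 2.280
total variance = 4.506 + 2 × 2.280 = 9.066
α = (k/(k−1))·(1 − ΣVar(i)/total variance) = (3/2)·(1 − 4.506/9.066) = 0.75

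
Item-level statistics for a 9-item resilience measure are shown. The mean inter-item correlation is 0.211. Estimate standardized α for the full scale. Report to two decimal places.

Standardized α = k·r̄ / (1 + (k−1)·r̄) = 9 × 0.211 / (1 + 8 × 0.211)
  = 1.8990 / 2.6880 = 0.71

α = 0.71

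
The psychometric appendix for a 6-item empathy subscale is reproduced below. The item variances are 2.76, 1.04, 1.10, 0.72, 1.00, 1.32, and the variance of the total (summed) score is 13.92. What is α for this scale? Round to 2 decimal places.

α = 0.52

sum of item variances = 2.76 + 1.04 + 1.10 + 0.72 + 1.00 + 1.32 = 7.94
α = (k/(k−1))·(1 − sum of item variances/σ²_T) = (6/5)·(1 − 7.94/13.92) = 0.52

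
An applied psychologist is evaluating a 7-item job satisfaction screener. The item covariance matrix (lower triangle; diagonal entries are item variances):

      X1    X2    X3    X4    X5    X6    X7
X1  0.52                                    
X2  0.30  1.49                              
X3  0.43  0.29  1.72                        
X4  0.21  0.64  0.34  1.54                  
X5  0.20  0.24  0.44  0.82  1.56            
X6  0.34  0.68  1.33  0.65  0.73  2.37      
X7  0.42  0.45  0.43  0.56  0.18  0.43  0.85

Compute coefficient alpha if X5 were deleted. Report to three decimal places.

Remaining items: X1, X2, X3, X4, X6, X7 (k = 6).
Σσᵢ² = 0.52 + 1.49 + 1.72 + 1.54 + 2.37 + 0.85 = 8.49
σ²_T = 8.49 + 2 × 7.50 = 23.49
α (item deleted) = (6/5)·(1 − 8.49/23.49) = 0.766

coefficient alpha = 0.766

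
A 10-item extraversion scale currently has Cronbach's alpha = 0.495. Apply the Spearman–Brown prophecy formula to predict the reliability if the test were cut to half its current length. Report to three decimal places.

predicted reliability = 0.329

Length factor m = 1/2
α' = m·α / (1 − (1−m)·α)
   = 1/2 × 0.495 / (1 − (1 − 1/2) × 0.495)
   = 0.2475 / 0.7525 = 0.329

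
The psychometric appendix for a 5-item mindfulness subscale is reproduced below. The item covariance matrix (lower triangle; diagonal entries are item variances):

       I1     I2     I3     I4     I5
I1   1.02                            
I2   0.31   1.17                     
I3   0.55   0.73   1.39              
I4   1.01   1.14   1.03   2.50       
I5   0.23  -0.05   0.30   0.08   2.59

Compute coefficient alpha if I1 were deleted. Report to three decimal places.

coefficient alpha = 0.610

Remaining items: I2, I3, I4, I5 (k = 4).
Σσᵢ² = 1.17 + 1.39 + 2.50 + 2.59 = 7.65
total variance = 7.65 + 2 × 3.23 = 14.11
α (item deleted) = (4/3)·(1 − 7.65/14.11) = 0.610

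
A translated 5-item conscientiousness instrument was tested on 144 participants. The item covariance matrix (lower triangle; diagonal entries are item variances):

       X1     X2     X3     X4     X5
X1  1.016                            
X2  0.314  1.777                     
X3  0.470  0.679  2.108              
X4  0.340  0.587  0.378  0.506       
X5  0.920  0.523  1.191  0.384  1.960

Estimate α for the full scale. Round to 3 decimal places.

α = 0.764

sum of item variances = 1.016 + 1.777 + 2.108 + 0.506 + 1.960 = 7.367
Σ_{i<j} σ_ij = 5.786
Var(T) = 7.367 + 2 × 5.786 = 18.939
α = (k/(k−1))·(1 − sum of item variances/Var(T)) = (5/4)·(1 − 7.367/18.939) = 0.764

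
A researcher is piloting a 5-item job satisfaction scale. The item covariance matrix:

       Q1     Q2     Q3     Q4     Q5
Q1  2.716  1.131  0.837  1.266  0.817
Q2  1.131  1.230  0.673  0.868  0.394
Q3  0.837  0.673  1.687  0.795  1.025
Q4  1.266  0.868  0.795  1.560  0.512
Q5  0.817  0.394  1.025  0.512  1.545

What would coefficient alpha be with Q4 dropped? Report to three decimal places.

coefficient alpha = 0.768

Remaining items: Q1, Q2, Q3, Q5 (k = 4).
ΣVar(i) = 2.716 + 1.230 + 1.687 + 1.545 = 7.178
total variance = 7.178 + 2 × 4.877 = 16.932
α (item deleted) = (4/3)·(1 − 7.178/16.932) = 0.768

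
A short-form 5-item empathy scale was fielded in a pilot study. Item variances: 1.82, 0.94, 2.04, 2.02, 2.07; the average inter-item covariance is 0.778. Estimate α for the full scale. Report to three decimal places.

sum of item variances = 1.82 + 0.94 + 2.04 + 2.02 + 2.07 = 8.89
Sum of the 10 distinct covariances = 10 × 0.778 = 7.780
σ²_total = sum of item variances + 2·Σcov = 8.89 + 2 × 7.780 = 24.450
α = (5/4)·(1 − 8.89/24.450) = 0.796

α = 0.796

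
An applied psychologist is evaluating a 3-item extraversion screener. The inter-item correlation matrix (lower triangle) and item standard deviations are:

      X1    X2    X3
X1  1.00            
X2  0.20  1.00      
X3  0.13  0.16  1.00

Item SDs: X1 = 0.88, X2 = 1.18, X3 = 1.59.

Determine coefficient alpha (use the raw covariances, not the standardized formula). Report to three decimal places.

Σσ²ᵢ = 0.88² + 1.18² + 1.59² = 4.6949
Covariances σ_ij = r_ij · s_i · s_j:
  σ(X1,X2) = 0.20 × 0.88 × 1.18 = 0.2077
  σ(X1,X3) = 0.13 × 0.88 × 1.59 = 0.1819
  σ(X2,X3) = 0.16 × 1.18 × 1.59 = 0.3002
σ²_T = Σσ²ᵢ + 2·Σσ_ij = 4.6949 + 2 × 0.6898 = 6.0745
α = (3/2)·(1 − 4.6949/6.0745) = 0.341

α = 0.341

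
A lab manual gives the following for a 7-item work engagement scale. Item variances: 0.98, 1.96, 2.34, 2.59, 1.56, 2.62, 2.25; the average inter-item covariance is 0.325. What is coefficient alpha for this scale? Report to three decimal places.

coefficient alpha = 0.570

Σσᵢ² = 0.98 + 1.96 + 2.34 + 2.59 + 1.56 + 2.62 + 2.25 = 14.30
Sum of the 21 distinct covariances = 21 × 0.325 = 6.825
Var(T) = Σσᵢ² + 2·Σcov = 14.30 + 2 × 6.825 = 27.950
α = (7/6)·(1 − 14.30/27.950) = 0.570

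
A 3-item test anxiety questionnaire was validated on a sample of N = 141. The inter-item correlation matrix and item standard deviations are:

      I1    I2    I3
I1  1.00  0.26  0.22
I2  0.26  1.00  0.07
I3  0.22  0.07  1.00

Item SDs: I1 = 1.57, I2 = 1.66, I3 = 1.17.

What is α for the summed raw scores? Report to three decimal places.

α = 0.405

Σσ²ᵢ = 1.57² + 1.66² + 1.17² = 6.5894
Covariances σ_ij = r_ij · s_i · s_j:
  σ(I1,I2) = 0.26 × 1.57 × 1.66 = 0.6776
  σ(I1,I3) = 0.22 × 1.57 × 1.17 = 0.4041
  σ(I2,I3) = 0.07 × 1.66 × 1.17 = 0.1360
σ²_T = Σσ²ᵢ + 2·Σσ_ij = 6.5894 + 2 × 1.2177 = 9.0248
α = (3/2)·(1 − 6.5894/9.0248) = 0.405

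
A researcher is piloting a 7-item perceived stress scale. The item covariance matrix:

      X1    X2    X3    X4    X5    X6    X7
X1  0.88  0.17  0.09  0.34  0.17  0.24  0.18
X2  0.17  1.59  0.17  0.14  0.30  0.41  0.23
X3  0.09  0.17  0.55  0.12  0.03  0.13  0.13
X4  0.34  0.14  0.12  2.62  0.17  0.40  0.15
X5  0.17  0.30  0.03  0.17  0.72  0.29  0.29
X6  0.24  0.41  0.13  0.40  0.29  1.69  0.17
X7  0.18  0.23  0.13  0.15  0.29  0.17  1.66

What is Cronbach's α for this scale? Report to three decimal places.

Cronbach's α = 0.549

ΣVar(i) = 0.88 + 1.59 + 0.55 + 2.62 + 0.72 + 1.69 + 1.66 = 9.71
Σ_{i<j} σ_ij = 4.32
Var(T) = 9.71 + 2 × 4.32 = 18.35
α = (k/(k−1))·(1 − ΣVar(i)/Var(T)) = (7/6)·(1 − 9.71/18.35) = 0.549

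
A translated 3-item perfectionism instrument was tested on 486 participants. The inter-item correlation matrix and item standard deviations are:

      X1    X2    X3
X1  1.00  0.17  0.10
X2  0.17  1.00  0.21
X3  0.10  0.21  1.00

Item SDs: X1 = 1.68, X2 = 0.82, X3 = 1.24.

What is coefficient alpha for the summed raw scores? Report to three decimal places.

Σσ²ᵢ = 1.68² + 0.82² + 1.24² = 5.0324
Covariances σ_ij = r_ij · s_i · s_j:
  σ(X1,X2) = 0.17 × 1.68 × 0.82 = 0.2342
  σ(X1,X3) = 0.10 × 1.68 × 1.24 = 0.2083
  σ(X2,X3) = 0.21 × 0.82 × 1.24 = 0.2135
σ²_T = Σσ²ᵢ + 2·Σσ_ij = 5.0324 + 2 × 0.6560 = 6.3444
α = (3/2)·(1 − 5.0324/6.3444) = 0.310

α = 0.310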